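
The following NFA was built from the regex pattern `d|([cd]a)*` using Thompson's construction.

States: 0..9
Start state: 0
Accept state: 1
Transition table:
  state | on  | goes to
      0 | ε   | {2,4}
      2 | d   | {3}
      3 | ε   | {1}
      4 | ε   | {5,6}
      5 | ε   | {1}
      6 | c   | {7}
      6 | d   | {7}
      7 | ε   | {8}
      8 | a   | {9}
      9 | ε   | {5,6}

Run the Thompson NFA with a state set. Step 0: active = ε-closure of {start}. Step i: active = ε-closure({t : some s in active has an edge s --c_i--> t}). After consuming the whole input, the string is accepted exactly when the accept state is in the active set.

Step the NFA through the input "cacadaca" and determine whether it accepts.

Answer: ACCEPT

Derivation:
S₀ = ε-closure({0}) = {0,1,2,4,5,6}
'c' @ 1: {7,8}
'a' @ 2: {1,5,6,9}  (accept∈set)
'c' @ 3: {7,8}
'a' @ 4: {1,5,6,9}  (accept∈set)
'd' @ 5: {7,8}
'a' @ 6: {1,5,6,9}  (accept∈set)
'c' @ 7: {7,8}
'a' @ 8: {1,5,6,9}  (accept∈set)
after full input: {1,5,6,9}  (accept=1 in)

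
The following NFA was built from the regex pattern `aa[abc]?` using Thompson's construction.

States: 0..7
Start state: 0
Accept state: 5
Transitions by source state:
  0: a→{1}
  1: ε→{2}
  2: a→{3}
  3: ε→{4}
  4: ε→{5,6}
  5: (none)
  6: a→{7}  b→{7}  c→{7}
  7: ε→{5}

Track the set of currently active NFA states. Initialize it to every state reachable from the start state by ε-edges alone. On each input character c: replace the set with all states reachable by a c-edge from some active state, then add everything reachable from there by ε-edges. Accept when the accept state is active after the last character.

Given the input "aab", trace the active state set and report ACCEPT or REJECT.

Answer: ACCEPT

Trace:
initial (ε-close {0}): {0}
'a' @ 1: {1,2}
'a' @ 2: {3,4,5,6}  ✓accept
'b' @ 3: {5,7}  ✓accept
final: {5,7}; accept 5 in set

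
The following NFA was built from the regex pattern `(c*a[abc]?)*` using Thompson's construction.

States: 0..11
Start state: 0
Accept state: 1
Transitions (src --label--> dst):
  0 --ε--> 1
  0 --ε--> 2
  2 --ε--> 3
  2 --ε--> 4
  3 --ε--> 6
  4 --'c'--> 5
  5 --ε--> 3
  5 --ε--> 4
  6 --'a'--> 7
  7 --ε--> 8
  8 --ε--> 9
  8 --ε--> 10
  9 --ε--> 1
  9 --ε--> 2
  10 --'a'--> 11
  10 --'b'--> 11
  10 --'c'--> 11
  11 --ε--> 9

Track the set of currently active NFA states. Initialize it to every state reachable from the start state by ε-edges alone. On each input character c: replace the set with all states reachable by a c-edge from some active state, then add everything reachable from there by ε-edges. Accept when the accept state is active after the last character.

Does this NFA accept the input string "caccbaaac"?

Answer: REJECT

Derivation:
S₀ = ε-closure({0}) = {0,1,2,3,4,6}
'c' @ 1: {3,4,5,6}
'a' @ 2: {1,2,3,4,6,7,8,9,10}  (accept∈set)
'c' @ 3: {1,2,3,4,5,6,9,11}  (accept∈set)
'c' @ 4: {3,4,5,6}
'b' @ 5: {}  — no active states
rest 'aaac' ignored (set empty)
final: {}; accept 1 not in set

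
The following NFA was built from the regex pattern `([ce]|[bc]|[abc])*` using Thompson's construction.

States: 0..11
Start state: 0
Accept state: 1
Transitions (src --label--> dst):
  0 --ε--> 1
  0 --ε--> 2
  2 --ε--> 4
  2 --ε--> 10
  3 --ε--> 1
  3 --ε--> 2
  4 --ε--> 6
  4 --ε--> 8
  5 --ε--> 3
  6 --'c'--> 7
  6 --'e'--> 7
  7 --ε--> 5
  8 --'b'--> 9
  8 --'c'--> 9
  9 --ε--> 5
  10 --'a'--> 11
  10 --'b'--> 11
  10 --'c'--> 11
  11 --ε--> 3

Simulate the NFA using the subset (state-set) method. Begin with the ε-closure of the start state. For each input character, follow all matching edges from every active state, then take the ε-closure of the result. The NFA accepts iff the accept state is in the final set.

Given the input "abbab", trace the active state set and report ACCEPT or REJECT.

initial (ε-close {0}): {0,1,2,4,6,8,10}
'a' @ 1: {1,2,3,4,6,8,10,11}  (accept∈set)
'b' @ 2: {1,2,3,4,5,6,8,9,10,11}  (accept∈set)
'b' @ 3: {1,2,3,4,5,6,8,9,10,11}  (accept∈set)
'a' @ 4: {1,2,3,4,6,8,10,11}  (accept∈set)
'b' @ 5: {1,2,3,4,5,6,8,9,10,11}  (accept∈set)
final: {1,2,3,4,5,6,8,9,10,11}; accept 1 in set

Answer: ACCEPT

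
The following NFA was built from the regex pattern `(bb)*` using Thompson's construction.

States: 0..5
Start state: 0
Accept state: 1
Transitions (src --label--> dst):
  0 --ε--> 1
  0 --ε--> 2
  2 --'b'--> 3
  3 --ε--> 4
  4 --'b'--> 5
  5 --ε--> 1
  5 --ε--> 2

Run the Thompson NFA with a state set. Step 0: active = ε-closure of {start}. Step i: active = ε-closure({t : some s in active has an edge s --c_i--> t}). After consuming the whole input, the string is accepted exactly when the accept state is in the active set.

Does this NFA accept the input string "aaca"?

start: ε-closure({0}) = {0,1,2}
'a' @ 1: {}  — state set empty
rest 'aca' ignored (set empty)
final: {}; accept 1 not in set

Answer: REJECT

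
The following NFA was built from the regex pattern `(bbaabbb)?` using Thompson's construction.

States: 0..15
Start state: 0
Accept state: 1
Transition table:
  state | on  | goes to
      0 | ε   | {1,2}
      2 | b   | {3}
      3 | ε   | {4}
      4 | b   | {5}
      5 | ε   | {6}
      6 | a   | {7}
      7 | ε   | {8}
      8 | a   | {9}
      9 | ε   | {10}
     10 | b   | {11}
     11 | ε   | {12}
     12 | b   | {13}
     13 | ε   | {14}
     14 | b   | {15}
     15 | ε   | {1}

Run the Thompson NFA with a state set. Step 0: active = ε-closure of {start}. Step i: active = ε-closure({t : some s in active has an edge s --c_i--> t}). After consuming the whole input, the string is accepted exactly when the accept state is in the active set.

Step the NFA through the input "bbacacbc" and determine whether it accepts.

initial (ε-close {0}): {0,1,2}
'b' @ 1: {3,4}
'b' @ 2: {5,6}
'a' @ 3: {7,8}
'c' @ 4: {}  — dead — no transitions
rest 'acbc' ignored (set empty)
after full input: {}  (accept=1 not in)

Answer: REJECT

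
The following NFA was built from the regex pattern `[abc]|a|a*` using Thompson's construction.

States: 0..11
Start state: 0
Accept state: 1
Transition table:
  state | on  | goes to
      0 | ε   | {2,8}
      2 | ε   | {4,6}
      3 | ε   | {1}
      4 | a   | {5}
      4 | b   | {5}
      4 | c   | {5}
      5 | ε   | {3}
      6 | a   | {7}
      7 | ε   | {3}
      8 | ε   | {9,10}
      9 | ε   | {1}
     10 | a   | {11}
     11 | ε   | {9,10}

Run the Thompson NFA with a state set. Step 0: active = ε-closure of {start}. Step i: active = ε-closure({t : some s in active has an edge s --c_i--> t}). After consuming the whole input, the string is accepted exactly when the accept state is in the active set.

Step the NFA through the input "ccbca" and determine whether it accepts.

S₀ = ε-closure({0}) = {0,1,2,4,6,8,9,10}
'c' @ 1: {1,3,5}  ✓accept
'c' @ 2: {}  — no active states
rest 'bca' ignored (set empty)
after full input: {}  (accept=1 not in)

Answer: REJECT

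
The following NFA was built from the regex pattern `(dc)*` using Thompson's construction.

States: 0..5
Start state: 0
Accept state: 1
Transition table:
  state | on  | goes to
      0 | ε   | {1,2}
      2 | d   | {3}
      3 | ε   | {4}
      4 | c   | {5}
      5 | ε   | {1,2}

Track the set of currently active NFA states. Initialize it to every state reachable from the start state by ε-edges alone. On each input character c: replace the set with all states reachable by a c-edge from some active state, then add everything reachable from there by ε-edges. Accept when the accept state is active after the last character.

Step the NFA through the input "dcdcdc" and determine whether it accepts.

start: ε-closure({0}) = {0,1,2}
'd' @ 1: {3,4}
'c' @ 2: {1,2,5}  ✓accept
'd' @ 3: {3,4}
'c' @ 4: {1,2,5}  ✓accept
'd' @ 5: {3,4}
'c' @ 6: {1,2,5}  ✓accept
final: {1,2,5}; accept 1 in set

Answer: ACCEPT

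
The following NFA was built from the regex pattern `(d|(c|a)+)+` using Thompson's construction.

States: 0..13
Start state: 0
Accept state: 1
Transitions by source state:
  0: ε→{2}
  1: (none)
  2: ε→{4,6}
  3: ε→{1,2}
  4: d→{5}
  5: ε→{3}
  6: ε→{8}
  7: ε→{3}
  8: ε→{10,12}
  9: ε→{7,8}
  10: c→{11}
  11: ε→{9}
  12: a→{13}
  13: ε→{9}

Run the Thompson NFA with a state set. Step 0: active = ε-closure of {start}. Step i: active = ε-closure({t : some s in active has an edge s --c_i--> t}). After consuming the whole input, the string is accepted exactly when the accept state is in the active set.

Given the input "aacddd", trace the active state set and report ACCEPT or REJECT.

Answer: ACCEPT

Steps:
S₀ = ε-closure({0}) = {0,2,4,6,8,10,12}
'a' @ 1: {1,2,3,4,6,7,8,9,10,12,13}  [accepting]
'a' @ 2: {1,2,3,4,6,7,8,9,10,12,13}  [accepting]
'c' @ 3: {1,2,3,4,6,7,8,9,10,11,12}  [accepting]
'd' @ 4: {1,2,3,4,5,6,8,10,12}  [accepting]
'd' @ 5: {1,2,3,4,5,6,8,10,12}  [accepting]
'd' @ 6: {1,2,3,4,5,6,8,10,12}  [accepting]
after full input: {1,2,3,4,5,6,8,10,12}  (accept=1 in)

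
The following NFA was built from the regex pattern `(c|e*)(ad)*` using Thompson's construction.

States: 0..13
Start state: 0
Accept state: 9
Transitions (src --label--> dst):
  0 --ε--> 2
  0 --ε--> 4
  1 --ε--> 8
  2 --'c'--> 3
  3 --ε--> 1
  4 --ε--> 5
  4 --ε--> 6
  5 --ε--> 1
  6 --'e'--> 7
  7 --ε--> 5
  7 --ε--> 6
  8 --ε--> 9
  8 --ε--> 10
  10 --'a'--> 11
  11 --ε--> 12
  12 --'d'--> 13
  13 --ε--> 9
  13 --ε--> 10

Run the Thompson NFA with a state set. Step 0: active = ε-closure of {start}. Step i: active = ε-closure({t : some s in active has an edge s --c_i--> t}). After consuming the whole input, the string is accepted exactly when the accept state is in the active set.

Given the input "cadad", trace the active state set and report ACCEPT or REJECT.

Answer: ACCEPT

Derivation:
start: ε-closure({0}) = {0,1,2,4,5,6,8,9,10}
'c' @ 1: {1,3,8,9,10}  ✓accept
'a' @ 2: {11,12}
'd' @ 3: {9,10,13}  ✓accept
'a' @ 4: {11,12}
'd' @ 5: {9,10,13}  ✓accept
after full input: {9,10,13}  (accept=9 in)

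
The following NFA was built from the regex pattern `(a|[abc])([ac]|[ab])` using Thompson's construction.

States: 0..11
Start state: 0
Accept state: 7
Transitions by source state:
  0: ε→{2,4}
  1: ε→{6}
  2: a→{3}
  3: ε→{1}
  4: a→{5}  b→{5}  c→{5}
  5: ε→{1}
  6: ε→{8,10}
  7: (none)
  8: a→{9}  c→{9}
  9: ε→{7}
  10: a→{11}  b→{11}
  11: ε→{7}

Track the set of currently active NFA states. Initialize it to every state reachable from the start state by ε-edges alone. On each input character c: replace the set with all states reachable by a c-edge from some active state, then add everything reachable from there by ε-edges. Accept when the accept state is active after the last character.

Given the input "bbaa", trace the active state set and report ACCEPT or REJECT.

Answer: REJECT

Derivation:
initial (ε-close {0}): {0,2,4}
'b' @ 1: {1,5,6,8,10}
'b' @ 2: {7,11}  ✓accept
'a' @ 3: {}  — state set empty
rest 'a' ignored (set empty)
end set {} — state 7 not in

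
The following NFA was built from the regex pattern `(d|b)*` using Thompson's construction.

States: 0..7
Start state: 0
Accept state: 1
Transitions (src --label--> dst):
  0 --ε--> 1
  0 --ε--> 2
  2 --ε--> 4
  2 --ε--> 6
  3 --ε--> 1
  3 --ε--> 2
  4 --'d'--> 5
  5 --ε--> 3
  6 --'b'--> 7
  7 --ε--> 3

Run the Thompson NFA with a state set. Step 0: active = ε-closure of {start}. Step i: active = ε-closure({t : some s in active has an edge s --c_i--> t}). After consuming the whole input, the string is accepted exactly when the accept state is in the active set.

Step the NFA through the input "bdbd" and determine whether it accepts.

S₀ = ε-closure({0}) = {0,1,2,4,6}
'b' @ 1: {1,2,3,4,6,7}  (accept∈set)
'd' @ 2: {1,2,3,4,5,6}  (accept∈set)
'b' @ 3: {1,2,3,4,6,7}  (accept∈set)
'd' @ 4: {1,2,3,4,5,6}  (accept∈set)
final: {1,2,3,4,5,6}; accept 1 in set

Answer: ACCEPT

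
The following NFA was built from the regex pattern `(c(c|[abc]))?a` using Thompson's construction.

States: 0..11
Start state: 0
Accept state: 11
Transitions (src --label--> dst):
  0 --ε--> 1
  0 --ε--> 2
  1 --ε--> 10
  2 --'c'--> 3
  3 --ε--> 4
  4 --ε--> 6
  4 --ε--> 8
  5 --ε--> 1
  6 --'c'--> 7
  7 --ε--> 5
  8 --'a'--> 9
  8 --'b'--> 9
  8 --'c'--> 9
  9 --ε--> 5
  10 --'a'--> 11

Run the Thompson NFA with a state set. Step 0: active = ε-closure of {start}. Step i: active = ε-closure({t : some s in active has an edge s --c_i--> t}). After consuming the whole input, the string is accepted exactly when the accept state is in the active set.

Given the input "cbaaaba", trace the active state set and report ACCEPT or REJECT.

Answer: REJECT

Derivation:
start: ε-closure({0}) = {0,1,2,10}
'c' @ 1: {3,4,6,8}
'b' @ 2: {1,5,9,10}
'a' @ 3: {11}  ✓accept
'a' @ 4: {}  — dead — no transitions
rest 'aba' ignored (set empty)
final: {}; accept 11 not in set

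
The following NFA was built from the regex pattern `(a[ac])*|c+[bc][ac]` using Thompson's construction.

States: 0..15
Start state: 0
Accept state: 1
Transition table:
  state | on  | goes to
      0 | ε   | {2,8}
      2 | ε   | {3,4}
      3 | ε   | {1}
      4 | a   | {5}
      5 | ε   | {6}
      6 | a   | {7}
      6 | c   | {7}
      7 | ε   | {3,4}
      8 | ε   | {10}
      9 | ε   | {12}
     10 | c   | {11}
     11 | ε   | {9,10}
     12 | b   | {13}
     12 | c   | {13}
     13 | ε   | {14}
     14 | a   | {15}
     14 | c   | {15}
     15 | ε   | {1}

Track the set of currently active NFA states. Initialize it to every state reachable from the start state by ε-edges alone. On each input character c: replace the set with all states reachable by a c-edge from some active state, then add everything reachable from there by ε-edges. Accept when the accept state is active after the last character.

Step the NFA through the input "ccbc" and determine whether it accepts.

initial (ε-close {0}): {0,1,2,3,4,8,10}
'c' @ 1: {9,10,11,12}
'c' @ 2: {9,10,11,12,13,14}
'b' @ 3: {13,14}
'c' @ 4: {1,15}  ✓accept
end set {1,15} — state 1 in

Answer: ACCEPT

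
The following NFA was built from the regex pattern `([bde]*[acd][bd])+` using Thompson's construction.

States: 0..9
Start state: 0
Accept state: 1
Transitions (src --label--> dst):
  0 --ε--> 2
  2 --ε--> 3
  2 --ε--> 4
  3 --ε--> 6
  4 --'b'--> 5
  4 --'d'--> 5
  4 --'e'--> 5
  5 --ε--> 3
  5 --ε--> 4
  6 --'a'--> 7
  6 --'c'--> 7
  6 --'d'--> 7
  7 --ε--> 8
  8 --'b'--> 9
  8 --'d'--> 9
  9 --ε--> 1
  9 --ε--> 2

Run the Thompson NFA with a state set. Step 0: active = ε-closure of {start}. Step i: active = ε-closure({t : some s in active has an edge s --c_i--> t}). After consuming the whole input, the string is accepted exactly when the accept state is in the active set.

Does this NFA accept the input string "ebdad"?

start: ε-closure({0}) = {0,2,3,4,6}
'e' @ 1: {3,4,5,6}
'b' @ 2: {3,4,5,6}
'd' @ 3: {3,4,5,6,7,8}
'a' @ 4: {7,8}
'd' @ 5: {1,2,3,4,6,9}  ✓accept
final: {1,2,3,4,6,9}; accept 1 in set

Answer: ACCEPT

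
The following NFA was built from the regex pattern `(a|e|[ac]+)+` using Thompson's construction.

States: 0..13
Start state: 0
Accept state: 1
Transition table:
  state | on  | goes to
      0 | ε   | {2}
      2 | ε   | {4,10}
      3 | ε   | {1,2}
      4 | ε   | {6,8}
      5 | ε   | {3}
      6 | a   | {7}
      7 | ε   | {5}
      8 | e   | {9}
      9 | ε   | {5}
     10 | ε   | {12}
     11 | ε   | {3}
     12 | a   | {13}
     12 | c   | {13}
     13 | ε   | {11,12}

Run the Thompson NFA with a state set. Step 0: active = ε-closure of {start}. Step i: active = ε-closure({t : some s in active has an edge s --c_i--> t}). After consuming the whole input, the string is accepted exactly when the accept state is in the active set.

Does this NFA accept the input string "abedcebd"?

Answer: REJECT

Derivation:
initial (ε-close {0}): {0,2,4,6,8,10,12}
'a' @ 1: {1,2,3,4,5,6,7,8,10,11,12,13}  (accept∈set)
'b' @ 2: {}  — no active states
rest 'edcebd' ignored (set empty)
end set {} — state 1 not in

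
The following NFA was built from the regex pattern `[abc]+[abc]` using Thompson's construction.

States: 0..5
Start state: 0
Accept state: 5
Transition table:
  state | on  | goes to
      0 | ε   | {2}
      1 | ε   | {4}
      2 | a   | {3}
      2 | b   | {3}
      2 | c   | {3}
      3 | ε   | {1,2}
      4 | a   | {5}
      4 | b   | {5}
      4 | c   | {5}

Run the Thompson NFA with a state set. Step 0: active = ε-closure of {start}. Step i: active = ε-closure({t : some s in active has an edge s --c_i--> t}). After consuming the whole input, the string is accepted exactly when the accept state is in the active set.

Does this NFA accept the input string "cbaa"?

initial (ε-close {0}): {0,2}
'c' @ 1: {1,2,3,4}
'b' @ 2: {1,2,3,4,5}  ✓accept
'a' @ 3: {1,2,3,4,5}  ✓accept
'a' @ 4: {1,2,3,4,5}  ✓accept
after full input: {1,2,3,4,5}  (accept=5 in)

Answer: ACCEPT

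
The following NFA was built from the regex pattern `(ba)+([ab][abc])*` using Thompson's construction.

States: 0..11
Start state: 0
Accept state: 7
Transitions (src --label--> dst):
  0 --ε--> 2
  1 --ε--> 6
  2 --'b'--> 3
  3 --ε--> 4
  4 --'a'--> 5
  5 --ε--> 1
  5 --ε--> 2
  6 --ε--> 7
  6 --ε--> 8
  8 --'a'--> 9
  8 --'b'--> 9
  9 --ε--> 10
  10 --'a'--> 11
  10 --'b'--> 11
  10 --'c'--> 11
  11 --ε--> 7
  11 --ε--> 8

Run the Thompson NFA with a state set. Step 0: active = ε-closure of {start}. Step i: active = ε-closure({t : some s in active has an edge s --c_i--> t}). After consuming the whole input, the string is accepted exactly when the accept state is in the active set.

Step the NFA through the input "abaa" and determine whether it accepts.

Answer: REJECT

Steps:
initial (ε-close {0}): {0,2}
'a' @ 1: {}  — dead — no transitions
rest 'baa' ignored (set empty)
end set {} — state 7 not in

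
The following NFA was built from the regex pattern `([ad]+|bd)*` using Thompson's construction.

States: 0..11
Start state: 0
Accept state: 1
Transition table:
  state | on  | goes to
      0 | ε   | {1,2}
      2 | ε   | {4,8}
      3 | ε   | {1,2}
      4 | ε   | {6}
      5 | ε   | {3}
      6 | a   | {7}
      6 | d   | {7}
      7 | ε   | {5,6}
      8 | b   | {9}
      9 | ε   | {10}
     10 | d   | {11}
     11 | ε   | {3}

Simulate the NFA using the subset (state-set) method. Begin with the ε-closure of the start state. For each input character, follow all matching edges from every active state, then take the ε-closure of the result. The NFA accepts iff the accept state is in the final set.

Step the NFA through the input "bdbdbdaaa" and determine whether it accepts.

initial (ε-close {0}): {0,1,2,4,6,8}
'b' @ 1: {9,10}
'd' @ 2: {1,2,3,4,6,8,11}  (accept∈set)
'b' @ 3: {9,10}
'd' @ 4: {1,2,3,4,6,8,11}  (accept∈set)
'b' @ 5: {9,10}
'd' @ 6: {1,2,3,4,6,8,11}  (accept∈set)
'a' @ 7: {1,2,3,4,5,6,7,8}  (accept∈set)
'a' @ 8: {1,2,3,4,5,6,7,8}  (accept∈set)
'a' @ 9: {1,2,3,4,5,6,7,8}  (accept∈set)
final: {1,2,3,4,5,6,7,8}; accept 1 in set

Answer: ACCEPT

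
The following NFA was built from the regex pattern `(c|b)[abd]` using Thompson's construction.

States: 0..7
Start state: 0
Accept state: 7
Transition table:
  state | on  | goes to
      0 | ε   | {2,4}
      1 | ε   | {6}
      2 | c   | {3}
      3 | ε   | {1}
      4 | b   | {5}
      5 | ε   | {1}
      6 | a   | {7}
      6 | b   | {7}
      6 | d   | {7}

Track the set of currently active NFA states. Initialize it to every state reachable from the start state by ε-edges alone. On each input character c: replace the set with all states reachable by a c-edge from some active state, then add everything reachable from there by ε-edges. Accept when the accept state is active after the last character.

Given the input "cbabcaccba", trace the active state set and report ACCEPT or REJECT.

initial (ε-close {0}): {0,2,4}
'c' @ 1: {1,3,6}
'b' @ 2: {7}  ✓accept
'a' @ 3: {}  — dead — no transitions
rest 'bcaccba' ignored (set empty)
after full input: {}  (accept=7 not in)

Answer: REJECT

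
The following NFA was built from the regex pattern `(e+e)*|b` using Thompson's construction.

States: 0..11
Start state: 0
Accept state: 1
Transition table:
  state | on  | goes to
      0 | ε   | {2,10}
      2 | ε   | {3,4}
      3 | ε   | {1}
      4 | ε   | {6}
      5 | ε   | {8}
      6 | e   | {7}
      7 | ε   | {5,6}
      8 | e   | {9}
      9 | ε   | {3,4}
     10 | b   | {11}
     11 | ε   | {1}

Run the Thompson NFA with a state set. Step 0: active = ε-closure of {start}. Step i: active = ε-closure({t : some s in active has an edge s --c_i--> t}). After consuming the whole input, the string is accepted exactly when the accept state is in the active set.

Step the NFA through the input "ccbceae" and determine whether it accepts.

Answer: REJECT

Steps:
initial (ε-close {0}): {0,1,2,3,4,6,10}
'c' @ 1: {}  — no active states
rest 'cbceae' ignored (set empty)
after full input: {}  (accept=1 not in)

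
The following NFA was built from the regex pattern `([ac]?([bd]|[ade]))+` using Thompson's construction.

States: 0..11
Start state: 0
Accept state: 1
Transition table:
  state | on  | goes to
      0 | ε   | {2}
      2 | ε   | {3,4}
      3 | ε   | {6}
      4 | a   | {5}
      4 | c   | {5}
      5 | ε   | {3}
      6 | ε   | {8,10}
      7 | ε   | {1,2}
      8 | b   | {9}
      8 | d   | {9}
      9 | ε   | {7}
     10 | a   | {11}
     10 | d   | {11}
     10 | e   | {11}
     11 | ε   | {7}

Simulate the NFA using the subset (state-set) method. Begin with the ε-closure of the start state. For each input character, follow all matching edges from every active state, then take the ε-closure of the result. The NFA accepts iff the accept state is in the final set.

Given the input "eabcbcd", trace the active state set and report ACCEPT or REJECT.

Answer: ACCEPT

Steps:
initial (ε-close {0}): {0,2,3,4,6,8,10}
'e' @ 1: {1,2,3,4,6,7,8,10,11}  [accepting]
'a' @ 2: {1,2,3,4,5,6,7,8,10,11}  [accepting]
'b' @ 3: {1,2,3,4,6,7,8,9,10}  [accepting]
'c' @ 4: {3,5,6,8,10}
'b' @ 5: {1,2,3,4,6,7,8,9,10}  [accepting]
'c' @ 6: {3,5,6,8,10}
'd' @ 7: {1,2,3,4,6,7,8,9,10,11}  [accepting]
end set {1,2,3,4,6,7,8,9,10,11} — state 1 in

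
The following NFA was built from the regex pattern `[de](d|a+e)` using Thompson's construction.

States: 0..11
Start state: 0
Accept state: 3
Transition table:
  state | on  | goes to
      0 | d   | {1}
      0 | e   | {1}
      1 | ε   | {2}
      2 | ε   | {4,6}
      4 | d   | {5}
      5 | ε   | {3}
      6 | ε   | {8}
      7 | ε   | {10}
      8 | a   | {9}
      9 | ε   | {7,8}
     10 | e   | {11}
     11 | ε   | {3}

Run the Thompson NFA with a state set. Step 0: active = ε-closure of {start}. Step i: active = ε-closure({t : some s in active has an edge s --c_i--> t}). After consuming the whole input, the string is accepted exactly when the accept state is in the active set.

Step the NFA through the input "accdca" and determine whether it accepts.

S₀ = ε-closure({0}) = {0}
'a' @ 1: {}  — dead — no transitions
rest 'ccdca' ignored (set empty)
final: {}; accept 3 not in set

Answer: REJECT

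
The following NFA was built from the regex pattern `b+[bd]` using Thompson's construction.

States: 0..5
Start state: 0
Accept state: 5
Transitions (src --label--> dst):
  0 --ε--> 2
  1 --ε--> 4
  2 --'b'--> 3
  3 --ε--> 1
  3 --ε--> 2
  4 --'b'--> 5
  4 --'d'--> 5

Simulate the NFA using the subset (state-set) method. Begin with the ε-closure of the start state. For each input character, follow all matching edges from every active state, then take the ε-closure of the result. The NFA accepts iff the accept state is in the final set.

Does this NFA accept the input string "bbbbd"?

S₀ = ε-closure({0}) = {0,2}
'b' @ 1: {1,2,3,4}
'b' @ 2: {1,2,3,4,5}  (accept∈set)
'b' @ 3: {1,2,3,4,5}  (accept∈set)
'b' @ 4: {1,2,3,4,5}  (accept∈set)
'd' @ 5: {5}  (accept∈set)
final: {5}; accept 5 in set

Answer: ACCEPT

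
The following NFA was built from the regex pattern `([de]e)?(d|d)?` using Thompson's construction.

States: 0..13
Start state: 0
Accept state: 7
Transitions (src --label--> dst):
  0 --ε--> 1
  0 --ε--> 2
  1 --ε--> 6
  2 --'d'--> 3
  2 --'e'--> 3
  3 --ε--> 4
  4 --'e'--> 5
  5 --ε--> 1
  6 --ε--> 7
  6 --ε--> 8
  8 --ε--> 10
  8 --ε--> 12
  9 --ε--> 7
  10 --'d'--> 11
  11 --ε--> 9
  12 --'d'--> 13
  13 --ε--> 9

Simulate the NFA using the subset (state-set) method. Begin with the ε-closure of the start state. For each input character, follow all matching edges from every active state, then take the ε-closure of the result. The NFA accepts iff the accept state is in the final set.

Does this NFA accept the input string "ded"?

initial (ε-close {0}): {0,1,2,6,7,8,10,12}
'd' @ 1: {3,4,7,9,11,13}  ✓accept
'e' @ 2: {1,5,6,7,8,10,12}  ✓accept
'd' @ 3: {7,9,11,13}  ✓accept
end set {7,9,11,13} — state 7 in

Answer: ACCEPT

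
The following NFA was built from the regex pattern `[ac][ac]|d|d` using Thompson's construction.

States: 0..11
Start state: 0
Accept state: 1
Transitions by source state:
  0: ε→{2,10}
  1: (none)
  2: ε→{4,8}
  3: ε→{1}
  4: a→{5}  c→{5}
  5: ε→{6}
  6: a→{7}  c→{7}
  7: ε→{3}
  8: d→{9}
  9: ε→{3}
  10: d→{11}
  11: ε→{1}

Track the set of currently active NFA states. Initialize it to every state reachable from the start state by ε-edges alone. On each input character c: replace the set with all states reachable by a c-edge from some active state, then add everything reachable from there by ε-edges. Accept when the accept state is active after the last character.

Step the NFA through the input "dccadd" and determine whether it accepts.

Answer: REJECT

Derivation:
S₀ = ε-closure({0}) = {0,2,4,8,10}
'd' @ 1: {1,3,9,11}  (accept∈set)
'c' @ 2: {}  — dead — no transitions
rest 'cadd' ignored (set empty)
after full input: {}  (accept=1 not in)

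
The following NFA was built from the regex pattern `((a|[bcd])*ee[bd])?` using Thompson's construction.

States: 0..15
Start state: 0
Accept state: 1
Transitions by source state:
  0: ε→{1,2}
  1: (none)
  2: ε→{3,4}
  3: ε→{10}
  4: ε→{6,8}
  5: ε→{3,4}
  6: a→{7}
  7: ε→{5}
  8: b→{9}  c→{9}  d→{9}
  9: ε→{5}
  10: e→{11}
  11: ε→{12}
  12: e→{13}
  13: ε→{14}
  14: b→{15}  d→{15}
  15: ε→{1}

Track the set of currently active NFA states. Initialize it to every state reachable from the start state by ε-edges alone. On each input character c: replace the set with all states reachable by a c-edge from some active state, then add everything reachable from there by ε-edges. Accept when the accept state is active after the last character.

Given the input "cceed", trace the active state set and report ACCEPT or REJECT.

Answer: ACCEPT

Trace:
start: ε-closure({0}) = {0,1,2,3,4,6,8,10}
'c' @ 1: {3,4,5,6,8,9,10}
'c' @ 2: {3,4,5,6,8,9,10}
'e' @ 3: {11,12}
'e' @ 4: {13,14}
'd' @ 5: {1,15}  ✓accept
final: {1,15}; accept 1 in set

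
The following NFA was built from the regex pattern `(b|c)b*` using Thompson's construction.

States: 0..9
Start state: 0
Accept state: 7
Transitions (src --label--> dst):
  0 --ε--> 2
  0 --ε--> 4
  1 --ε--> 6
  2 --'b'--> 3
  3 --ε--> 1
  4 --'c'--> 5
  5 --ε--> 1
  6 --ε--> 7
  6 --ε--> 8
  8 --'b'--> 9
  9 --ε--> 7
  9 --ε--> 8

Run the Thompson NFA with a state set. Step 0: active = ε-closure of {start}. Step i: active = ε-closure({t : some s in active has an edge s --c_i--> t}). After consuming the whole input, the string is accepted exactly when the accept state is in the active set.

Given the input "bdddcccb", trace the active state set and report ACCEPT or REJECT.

Answer: REJECT

Trace:
initial (ε-close {0}): {0,2,4}
'b' @ 1: {1,3,6,7,8}  (accept∈set)
'd' @ 2: {}  — no active states
rest 'ddcccb' ignored (set empty)
after full input: {}  (accept=7 not in)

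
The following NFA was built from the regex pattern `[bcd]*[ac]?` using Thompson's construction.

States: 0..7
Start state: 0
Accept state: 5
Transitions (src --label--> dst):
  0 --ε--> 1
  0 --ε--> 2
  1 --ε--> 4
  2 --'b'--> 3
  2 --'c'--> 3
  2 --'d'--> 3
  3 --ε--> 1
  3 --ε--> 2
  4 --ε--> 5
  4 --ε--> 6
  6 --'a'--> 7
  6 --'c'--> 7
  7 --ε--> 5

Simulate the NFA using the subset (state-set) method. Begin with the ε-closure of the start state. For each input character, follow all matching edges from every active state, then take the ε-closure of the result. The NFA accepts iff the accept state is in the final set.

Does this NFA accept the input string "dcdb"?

S₀ = ε-closure({0}) = {0,1,2,4,5,6}
'd' @ 1: {1,2,3,4,5,6}  [accepting]
'c' @ 2: {1,2,3,4,5,6,7}  [accepting]
'd' @ 3: {1,2,3,4,5,6}  [accepting]
'b' @ 4: {1,2,3,4,5,6}  [accepting]
end set {1,2,3,4,5,6} — state 5 in

Answer: ACCEPT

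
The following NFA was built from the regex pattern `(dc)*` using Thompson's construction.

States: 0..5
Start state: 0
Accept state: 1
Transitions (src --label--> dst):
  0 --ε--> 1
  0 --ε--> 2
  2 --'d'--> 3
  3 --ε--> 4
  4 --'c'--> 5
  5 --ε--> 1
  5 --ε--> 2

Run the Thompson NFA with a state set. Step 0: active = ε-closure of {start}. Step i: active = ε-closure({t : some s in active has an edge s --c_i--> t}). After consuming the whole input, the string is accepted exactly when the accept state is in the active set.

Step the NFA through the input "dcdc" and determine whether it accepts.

Answer: ACCEPT

Trace:
S₀ = ε-closure({0}) = {0,1,2}
'd' @ 1: {3,4}
'c' @ 2: {1,2,5}  ✓accept
'd' @ 3: {3,4}
'c' @ 4: {1,2,5}  ✓accept
after full input: {1,2,5}  (accept=1 in)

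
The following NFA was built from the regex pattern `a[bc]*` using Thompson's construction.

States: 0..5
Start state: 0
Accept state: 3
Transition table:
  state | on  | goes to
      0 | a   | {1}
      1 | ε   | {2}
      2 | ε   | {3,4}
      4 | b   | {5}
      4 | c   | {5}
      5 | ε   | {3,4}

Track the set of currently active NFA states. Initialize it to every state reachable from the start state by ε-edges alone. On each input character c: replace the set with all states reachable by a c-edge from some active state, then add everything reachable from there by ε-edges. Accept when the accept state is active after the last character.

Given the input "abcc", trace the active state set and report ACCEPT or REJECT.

Answer: ACCEPT

Trace:
initial (ε-close {0}): {0}
'a' @ 1: {1,2,3,4}  [accepting]
'b' @ 2: {3,4,5}  [accepting]
'c' @ 3: {3,4,5}  [accepting]
'c' @ 4: {3,4,5}  [accepting]
after full input: {3,4,5}  (accept=3 in)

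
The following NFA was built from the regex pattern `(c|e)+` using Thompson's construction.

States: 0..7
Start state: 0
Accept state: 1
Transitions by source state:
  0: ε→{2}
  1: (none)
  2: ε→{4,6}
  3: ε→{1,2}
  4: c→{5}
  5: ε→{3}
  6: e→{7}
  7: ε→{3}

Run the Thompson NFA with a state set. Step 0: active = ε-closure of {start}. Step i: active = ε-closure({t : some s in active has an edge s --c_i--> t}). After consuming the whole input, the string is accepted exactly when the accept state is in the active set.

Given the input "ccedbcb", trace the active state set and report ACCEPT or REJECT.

initial (ε-close {0}): {0,2,4,6}
'c' @ 1: {1,2,3,4,5,6}  (accept∈set)
'c' @ 2: {1,2,3,4,5,6}  (accept∈set)
'e' @ 3: {1,2,3,4,6,7}  (accept∈set)
'd' @ 4: {}  — dead — no transitions
rest 'bcb' ignored (set empty)
final: {}; accept 1 not in set

Answer: REJECT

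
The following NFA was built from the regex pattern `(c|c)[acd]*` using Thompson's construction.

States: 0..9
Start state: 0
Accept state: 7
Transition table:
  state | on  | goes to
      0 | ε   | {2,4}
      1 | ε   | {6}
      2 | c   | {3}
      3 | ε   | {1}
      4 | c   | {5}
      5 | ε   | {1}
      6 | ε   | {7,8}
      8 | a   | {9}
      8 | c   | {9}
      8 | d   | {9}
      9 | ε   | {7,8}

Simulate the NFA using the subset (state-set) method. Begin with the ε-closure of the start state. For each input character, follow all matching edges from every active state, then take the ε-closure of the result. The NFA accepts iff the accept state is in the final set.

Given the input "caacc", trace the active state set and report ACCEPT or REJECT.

Answer: ACCEPT

Trace:
initial (ε-close {0}): {0,2,4}
'c' @ 1: {1,3,5,6,7,8}  (accept∈set)
'a' @ 2: {7,8,9}  (accept∈set)
'a' @ 3: {7,8,9}  (accept∈set)
'c' @ 4: {7,8,9}  (accept∈set)
'c' @ 5: {7,8,9}  (accept∈set)
final: {7,8,9}; accept 7 in set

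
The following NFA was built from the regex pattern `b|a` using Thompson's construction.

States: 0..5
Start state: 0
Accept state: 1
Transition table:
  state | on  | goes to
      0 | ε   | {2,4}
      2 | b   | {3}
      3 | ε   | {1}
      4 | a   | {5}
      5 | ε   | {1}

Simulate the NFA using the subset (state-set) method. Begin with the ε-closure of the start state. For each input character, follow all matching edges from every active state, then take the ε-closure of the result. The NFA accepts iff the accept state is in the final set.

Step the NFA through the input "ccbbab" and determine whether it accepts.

S₀ = ε-closure({0}) = {0,2,4}
'c' @ 1: {}  — dead — no transitions
rest 'cbbab' ignored (set empty)
end set {} — state 1 not in

Answer: REJECT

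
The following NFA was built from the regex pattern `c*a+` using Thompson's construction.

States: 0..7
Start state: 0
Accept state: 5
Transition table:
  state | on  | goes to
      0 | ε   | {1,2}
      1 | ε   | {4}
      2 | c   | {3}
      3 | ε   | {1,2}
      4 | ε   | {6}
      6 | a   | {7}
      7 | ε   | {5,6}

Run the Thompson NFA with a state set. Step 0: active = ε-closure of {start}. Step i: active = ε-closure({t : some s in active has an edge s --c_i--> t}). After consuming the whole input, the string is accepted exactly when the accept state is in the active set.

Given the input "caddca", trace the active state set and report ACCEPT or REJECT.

initial (ε-close {0}): {0,1,2,4,6}
'c' @ 1: {1,2,3,4,6}
'a' @ 2: {5,6,7}  (accept∈set)
'd' @ 3: {}  — no active states
rest 'dca' ignored (set empty)
after full input: {}  (accept=5 not in)

Answer: REJECT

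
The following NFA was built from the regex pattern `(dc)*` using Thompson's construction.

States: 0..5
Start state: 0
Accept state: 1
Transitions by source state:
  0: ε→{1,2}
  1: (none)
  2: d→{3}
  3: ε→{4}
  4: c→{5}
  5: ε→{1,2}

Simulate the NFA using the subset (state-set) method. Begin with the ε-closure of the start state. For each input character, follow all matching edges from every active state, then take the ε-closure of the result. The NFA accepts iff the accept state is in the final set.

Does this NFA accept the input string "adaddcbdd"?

Answer: REJECT

Derivation:
start: ε-closure({0}) = {0,1,2}
'a' @ 1: {}  — dead — no transitions
rest 'daddcbdd' ignored (set empty)
end set {} — state 1 not in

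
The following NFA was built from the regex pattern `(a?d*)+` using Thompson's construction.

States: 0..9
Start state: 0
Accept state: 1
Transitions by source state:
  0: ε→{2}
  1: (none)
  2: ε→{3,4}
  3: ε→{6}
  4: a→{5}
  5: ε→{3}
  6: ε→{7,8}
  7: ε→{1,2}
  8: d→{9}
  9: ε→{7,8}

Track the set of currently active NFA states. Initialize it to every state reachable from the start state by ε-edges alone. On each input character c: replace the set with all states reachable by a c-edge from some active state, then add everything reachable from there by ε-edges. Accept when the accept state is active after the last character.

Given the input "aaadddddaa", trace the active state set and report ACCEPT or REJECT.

Answer: ACCEPT

Derivation:
initial (ε-close {0}): {0,1,2,3,4,6,7,8}
'a' @ 1: {1,2,3,4,5,6,7,8}  (accept∈set)
'a' @ 2: {1,2,3,4,5,6,7,8}  (accept∈set)
'a' @ 3: {1,2,3,4,5,6,7,8}  (accept∈set)
'd' @ 4: {1,2,3,4,6,7,8,9}  (accept∈set)
'd' @ 5: {1,2,3,4,6,7,8,9}  (accept∈set)
'd' @ 6: {1,2,3,4,6,7,8,9}  (accept∈set)
'd' @ 7: {1,2,3,4,6,7,8,9}  (accept∈set)
'd' @ 8: {1,2,3,4,6,7,8,9}  (accept∈set)
'a' @ 9: {1,2,3,4,5,6,7,8}  (accept∈set)
'a' @ 10: {1,2,3,4,5,6,7,8}  (accept∈set)
end set {1,2,3,4,5,6,7,8} — state 1 in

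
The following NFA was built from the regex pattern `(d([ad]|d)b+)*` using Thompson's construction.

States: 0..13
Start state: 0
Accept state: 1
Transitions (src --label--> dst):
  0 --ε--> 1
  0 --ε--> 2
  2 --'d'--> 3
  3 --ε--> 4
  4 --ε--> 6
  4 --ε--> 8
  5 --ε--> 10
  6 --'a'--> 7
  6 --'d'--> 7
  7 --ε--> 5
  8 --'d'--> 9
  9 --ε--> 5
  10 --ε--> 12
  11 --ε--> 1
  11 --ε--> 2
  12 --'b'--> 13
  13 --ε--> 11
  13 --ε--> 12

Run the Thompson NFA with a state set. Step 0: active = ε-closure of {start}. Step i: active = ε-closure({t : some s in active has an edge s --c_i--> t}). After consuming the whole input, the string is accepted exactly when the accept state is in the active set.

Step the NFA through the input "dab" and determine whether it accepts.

Answer: ACCEPT

Trace:
S₀ = ε-closure({0}) = {0,1,2}
'd' @ 1: {3,4,6,8}
'a' @ 2: {5,7,10,12}
'b' @ 3: {1,2,11,12,13}  [accepting]
after full input: {1,2,11,12,13}  (accept=1 in)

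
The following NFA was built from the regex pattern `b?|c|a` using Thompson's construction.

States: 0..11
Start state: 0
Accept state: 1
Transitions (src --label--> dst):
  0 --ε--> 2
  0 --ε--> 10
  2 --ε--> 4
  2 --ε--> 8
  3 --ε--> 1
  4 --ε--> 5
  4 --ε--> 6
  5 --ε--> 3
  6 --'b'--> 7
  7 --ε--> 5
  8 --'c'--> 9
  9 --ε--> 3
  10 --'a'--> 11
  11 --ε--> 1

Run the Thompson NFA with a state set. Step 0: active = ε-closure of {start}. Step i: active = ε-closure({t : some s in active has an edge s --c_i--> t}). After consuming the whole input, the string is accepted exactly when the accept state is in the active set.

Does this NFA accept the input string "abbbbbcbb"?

initial (ε-close {0}): {0,1,2,3,4,5,6,8,10}
'a' @ 1: {1,11}  (accept∈set)
'b' @ 2: {}  — dead — no transitions
rest 'bbbbcbb' ignored (set empty)
final: {}; accept 1 not in set

Answer: REJECT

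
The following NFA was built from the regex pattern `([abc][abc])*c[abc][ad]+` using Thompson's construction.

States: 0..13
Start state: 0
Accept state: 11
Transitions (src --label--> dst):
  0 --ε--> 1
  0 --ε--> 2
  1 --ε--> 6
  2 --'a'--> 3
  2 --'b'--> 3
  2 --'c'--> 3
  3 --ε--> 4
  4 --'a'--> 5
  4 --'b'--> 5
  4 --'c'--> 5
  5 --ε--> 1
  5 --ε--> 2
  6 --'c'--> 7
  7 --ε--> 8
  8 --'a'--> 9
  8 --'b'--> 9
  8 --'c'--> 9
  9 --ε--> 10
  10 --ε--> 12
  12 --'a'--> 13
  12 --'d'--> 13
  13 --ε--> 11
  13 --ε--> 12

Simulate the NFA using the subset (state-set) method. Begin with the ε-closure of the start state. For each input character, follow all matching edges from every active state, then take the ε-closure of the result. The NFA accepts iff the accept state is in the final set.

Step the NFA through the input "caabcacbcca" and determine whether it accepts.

S₀ = ε-closure({0}) = {0,1,2,6}
'c' @ 1: {3,4,7,8}
'a' @ 2: {1,2,5,6,9,10,12}
'a' @ 3: {3,4,11,12,13}  [accepting]
'b' @ 4: {1,2,5,6}
'c' @ 5: {3,4,7,8}
'a' @ 6: {1,2,5,6,9,10,12}
'c' @ 7: {3,4,7,8}
'b' @ 8: {1,2,5,6,9,10,12}
'c' @ 9: {3,4,7,8}
'c' @ 10: {1,2,5,6,9,10,12}
'a' @ 11: {3,4,11,12,13}  [accepting]
end set {3,4,11,12,13} — state 11 in

Answer: ACCEPT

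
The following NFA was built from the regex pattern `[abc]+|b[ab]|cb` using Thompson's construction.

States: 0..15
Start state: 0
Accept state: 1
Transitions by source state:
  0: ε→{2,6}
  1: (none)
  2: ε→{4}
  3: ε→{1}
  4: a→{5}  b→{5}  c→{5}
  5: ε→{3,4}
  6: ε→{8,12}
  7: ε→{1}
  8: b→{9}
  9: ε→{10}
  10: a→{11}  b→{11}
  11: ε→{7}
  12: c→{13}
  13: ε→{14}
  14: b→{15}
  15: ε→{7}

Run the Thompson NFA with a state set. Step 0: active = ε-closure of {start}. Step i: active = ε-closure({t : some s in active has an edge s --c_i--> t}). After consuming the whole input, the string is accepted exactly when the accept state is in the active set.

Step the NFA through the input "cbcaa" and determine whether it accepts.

Answer: ACCEPT

Trace:
S₀ = ε-closure({0}) = {0,2,4,6,8,12}
'c' @ 1: {1,3,4,5,13,14}  (accept∈set)
'b' @ 2: {1,3,4,5,7,15}  (accept∈set)
'c' @ 3: {1,3,4,5}  (accept∈set)
'a' @ 4: {1,3,4,5}  (accept∈set)
'a' @ 5: {1,3,4,5}  (accept∈set)
end set {1,3,4,5} — state 1 in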